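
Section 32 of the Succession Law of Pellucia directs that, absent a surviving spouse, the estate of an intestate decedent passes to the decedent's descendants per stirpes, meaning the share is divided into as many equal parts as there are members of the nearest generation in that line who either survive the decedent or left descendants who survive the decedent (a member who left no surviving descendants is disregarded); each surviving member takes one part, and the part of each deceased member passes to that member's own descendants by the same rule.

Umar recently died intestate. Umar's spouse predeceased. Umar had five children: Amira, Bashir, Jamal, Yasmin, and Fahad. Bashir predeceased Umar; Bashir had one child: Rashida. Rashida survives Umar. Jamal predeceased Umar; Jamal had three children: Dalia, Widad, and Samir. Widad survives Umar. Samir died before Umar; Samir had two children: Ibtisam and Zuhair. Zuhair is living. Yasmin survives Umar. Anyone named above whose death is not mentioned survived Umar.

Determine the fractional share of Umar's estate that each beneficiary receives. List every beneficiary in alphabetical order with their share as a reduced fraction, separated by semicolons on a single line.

Amira 1/5; Dalia 1/15; Fahad 1/5; Ibtisam 1/30; Rashida 1/5; Widad 1/15; Yasmin 1/5; Zuhair 1/30

There is no surviving spouse, so the entire estate passes to Umar's descendants per stirpes.
The estate is divided into 5 equal shares of 1/5 among Amira, Bashir, Jamal, Yasmin, Fahad.
Amira is living and takes 1/5.
Bashir predeceased; the 1/5 allotted to Bashir's branch passes to Bashir's issue by representation.
Rashida is the sole taker at this level and receives the full 1/5.
Jamal predeceased; the 1/5 allotted to Jamal's branch passes to Jamal's issue by representation.
The 1/5 is divided into 3 equal shares of 1/15 among Dalia, Widad, Samir.
Dalia is living and takes 1/15.
Widad is living and takes 1/15.
Samir predeceased; the 1/15 allotted to Samir's branch passes to Samir's issue by representation.
The 1/15 is divided into 2 equal shares of 1/30 among Ibtisam, Zuhair.
Ibtisam is living and takes 1/30.
Zuhair is living and takes 1/30.
Yasmin is living and takes 1/5.
Fahad is living and takes 1/5.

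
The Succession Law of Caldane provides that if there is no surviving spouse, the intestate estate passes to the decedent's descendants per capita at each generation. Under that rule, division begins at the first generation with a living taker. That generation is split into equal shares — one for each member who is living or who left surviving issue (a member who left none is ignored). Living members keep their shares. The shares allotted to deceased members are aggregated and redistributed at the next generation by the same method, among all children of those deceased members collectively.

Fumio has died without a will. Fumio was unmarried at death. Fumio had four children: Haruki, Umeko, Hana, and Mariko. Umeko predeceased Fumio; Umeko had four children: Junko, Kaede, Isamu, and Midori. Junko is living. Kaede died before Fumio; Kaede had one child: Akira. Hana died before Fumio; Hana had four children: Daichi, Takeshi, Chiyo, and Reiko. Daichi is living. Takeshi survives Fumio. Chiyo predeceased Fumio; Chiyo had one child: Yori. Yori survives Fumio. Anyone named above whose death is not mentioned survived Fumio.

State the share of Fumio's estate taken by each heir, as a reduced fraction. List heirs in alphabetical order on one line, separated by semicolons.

Akira 1/16; Daichi 1/16; Haruki 1/4; Isamu 1/16; Junko 1/16; Mariko 1/4; Midori 1/16; Reiko 1/16; Takeshi 1/16; Yori 1/16

There is no surviving spouse, so the entire estate passes to Fumio's descendants per capita at each generation.
At generation 1 (Haruki, Umeko, Hana, Mariko) there are 4 shares of (1)/4 = 1/4 each.
Living: Haruki and Mariko — each takes 1/4.
Deceased: Umeko and Hana. Their combined 1/2 is pooled and carried to generation 2.
At generation 2 (Junko, Kaede, Isamu, Midori, Daichi, Takeshi, Chiyo, Reiko) there are 8 shares of (1/2)/8 = 1/16 each.
Living: Junko, Isamu, Midori, Daichi, Takeshi, and Reiko — each takes 1/16.
Deceased: Kaede and Chiyo. Their combined 1/8 is pooled and carried to generation 3.
At generation 3 (Akira, Yori) there are 2 shares of (1/8)/2 = 1/16 each.
Living: Akira and Yori — each takes 1/16.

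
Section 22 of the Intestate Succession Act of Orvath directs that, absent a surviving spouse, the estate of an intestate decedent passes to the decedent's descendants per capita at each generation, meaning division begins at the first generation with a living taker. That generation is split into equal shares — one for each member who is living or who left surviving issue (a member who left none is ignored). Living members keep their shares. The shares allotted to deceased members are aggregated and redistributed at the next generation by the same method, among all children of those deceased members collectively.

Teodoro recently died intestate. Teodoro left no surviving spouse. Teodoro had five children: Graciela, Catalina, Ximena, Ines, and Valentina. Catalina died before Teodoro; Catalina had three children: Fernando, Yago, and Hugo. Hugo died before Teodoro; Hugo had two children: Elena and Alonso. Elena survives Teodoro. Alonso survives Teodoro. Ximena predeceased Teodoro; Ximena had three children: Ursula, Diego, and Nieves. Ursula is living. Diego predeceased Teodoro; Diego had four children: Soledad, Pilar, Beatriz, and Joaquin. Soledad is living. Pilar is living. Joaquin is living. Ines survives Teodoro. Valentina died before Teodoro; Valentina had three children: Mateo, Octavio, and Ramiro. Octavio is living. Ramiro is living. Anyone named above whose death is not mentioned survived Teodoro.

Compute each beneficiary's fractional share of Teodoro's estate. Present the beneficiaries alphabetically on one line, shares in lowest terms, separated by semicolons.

Alonso 1/45; Beatriz 1/45; Elena 1/45; Fernando 1/15; Graciela 1/5; Ines 1/5; Joaquin 1/45; Mateo 1/15; Nieves 1/15; Octavio 1/15; Pilar 1/45; Ramiro 1/15; Soledad 1/45; Ursula 1/15; Yago 1/15

There is no surviving spouse, so the entire estate passes to Teodoro's descendants per capita at each generation.
At generation 1 (Graciela, Catalina, Ximena, Ines, Valentina) there are 5 shares of (1)/5 = 1/5 each.
Living: Graciela and Ines — each takes 1/5.
Deceased: Catalina, Ximena, and Valentina. Their combined 3/5 is pooled and carried to generation 2.
At generation 2 (Fernando, Yago, Hugo, Ursula, Diego, Nieves, Mateo, Octavio, Ramiro) there are 9 shares of (3/5)/9 = 1/15 each.
Living: Fernando, Yago, Ursula, Nieves, Mateo, Octavio, and Ramiro — each takes 1/15.
Deceased: Hugo and Diego. Their combined 2/15 is pooled and carried to generation 3.
At generation 3 (Elena, Alonso, Soledad, Pilar, Beatriz, Joaquin) there are 6 shares of (2/15)/6 = 1/45 each.
Living: Elena, Alonso, Soledad, Pilar, Beatriz, and Joaquin — each takes 1/45.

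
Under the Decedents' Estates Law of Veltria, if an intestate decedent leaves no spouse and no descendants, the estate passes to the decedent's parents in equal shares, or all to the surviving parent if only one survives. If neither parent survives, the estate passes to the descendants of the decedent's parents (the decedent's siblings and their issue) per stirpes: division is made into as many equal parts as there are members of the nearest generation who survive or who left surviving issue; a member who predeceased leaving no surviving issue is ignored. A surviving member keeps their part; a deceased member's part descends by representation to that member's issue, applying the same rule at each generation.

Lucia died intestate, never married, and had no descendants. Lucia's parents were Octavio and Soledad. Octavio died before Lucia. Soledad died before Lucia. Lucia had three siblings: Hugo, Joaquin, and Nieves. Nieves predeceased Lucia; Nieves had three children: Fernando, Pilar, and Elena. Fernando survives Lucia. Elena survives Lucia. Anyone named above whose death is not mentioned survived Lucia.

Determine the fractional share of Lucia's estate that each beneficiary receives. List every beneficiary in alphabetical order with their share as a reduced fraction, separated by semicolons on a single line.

Elena 1/9; Fernando 1/9; Hugo 1/3; Joaquin 1/3; Pilar 1/9

Neither parent survives and there are no descendants, so the estate passes to Lucia's siblings and their issue per stirpes.
The estate is divided into 3 equal shares of 1/3 among Hugo, Joaquin, Nieves.
Hugo is living and takes 1/3.
Joaquin is living and takes 1/3.
Nieves predeceased; the 1/3 allotted to Nieves's branch passes to Nieves's issue by representation.
The 1/3 is divided into 3 equal shares of 1/9 among Fernando, Pilar, Elena.
Fernando is living and takes 1/9.
Pilar is living and takes 1/9.
Elena is living and takes 1/9.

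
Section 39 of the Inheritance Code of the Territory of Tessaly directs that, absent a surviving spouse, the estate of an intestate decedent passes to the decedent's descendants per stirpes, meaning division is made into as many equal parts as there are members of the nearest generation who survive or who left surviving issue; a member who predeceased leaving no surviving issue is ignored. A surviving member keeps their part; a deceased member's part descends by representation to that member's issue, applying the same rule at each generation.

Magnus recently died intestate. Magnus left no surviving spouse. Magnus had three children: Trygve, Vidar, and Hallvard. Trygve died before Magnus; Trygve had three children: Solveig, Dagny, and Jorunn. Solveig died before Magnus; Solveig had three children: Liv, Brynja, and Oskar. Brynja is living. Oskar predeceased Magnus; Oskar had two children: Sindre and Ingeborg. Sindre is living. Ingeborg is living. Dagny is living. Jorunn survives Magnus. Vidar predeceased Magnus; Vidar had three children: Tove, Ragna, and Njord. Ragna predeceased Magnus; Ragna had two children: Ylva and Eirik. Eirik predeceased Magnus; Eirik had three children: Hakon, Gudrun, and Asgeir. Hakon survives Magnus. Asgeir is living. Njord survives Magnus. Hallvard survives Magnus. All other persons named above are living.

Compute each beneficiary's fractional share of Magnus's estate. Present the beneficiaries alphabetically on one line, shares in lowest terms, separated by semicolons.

There is no surviving spouse, so the entire estate passes to Magnus's descendants per stirpes.
The estate is divided into 3 equal shares of 1/3 among Trygve, Vidar, Hallvard.
Trygve predeceased; the 1/3 allotted to Trygve's branch passes to Trygve's issue by representation.
The 1/3 is divided into 3 equal shares of 1/9 among Solveig, Dagny, Jorunn.
Solveig predeceased; the 1/9 allotted to Solveig's branch passes to Solveig's issue by representation.
The 1/9 is divided into 3 equal shares of 1/27 among Liv, Brynja, Oskar.
Liv is living and takes 1/27.
Brynja is living and takes 1/27.
Oskar predeceased; the 1/27 allotted to Oskar's branch passes to Oskar's issue by representation.
The 1/27 is divided into 2 equal shares of 1/54 among Sindre, Ingeborg.
Sindre is living and takes 1/54.
Ingeborg is living and takes 1/54.
Dagny is living and takes 1/9.
Jorunn is living and takes 1/9.
Vidar predeceased; the 1/3 allotted to Vidar's branch passes to Vidar's issue by representation.
The 1/3 is divided into 3 equal shares of 1/9 among Tove, Ragna, Njord.
Tove is living and takes 1/9.
Ragna predeceased; the 1/9 allotted to Ragna's branch passes to Ragna's issue by representation.
The 1/9 is divided into 2 equal shares of 1/18 among Ylva, Eirik.
Ylva is living and takes 1/18.
Eirik predeceased; the 1/18 allotted to Eirik's branch passes to Eirik's issue by representation.
The 1/18 is divided into 3 equal shares of 1/54 among Hakon, Gudrun, Asgeir.
Hakon is living and takes 1/54.
Gudrun is living and takes 1/54.
Asgeir is living and takes 1/54.
Njord is living and takes 1/9.
Hallvard is living and takes 1/3.

Asgeir 1/54; Brynja 1/27; Dagny 1/9; Gudrun 1/54; Hakon 1/54; Hallvard 1/3; Ingeborg 1/54; Jorunn 1/9; Liv 1/27; Njord 1/9; Sindre 1/54; Tove 1/9; Ylva 1/18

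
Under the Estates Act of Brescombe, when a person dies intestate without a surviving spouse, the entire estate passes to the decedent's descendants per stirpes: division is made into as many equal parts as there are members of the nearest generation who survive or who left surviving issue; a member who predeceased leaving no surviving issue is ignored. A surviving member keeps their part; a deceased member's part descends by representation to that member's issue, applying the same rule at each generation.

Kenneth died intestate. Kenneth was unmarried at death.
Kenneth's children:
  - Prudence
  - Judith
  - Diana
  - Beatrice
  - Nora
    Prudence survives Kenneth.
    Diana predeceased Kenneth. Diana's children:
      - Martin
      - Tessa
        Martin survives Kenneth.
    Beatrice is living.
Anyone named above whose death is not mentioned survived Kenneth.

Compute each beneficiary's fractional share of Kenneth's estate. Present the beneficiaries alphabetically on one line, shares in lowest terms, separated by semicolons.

There is no surviving spouse, so the entire estate passes to Kenneth's descendants per stirpes.
The estate is divided into 5 equal shares of 1/5 among Prudence, Judith, Diana, Beatrice, Nora.
Prudence is living and takes 1/5.
Judith is living and takes 1/5.
Diana predeceased; the 1/5 allotted to Diana's branch passes to Diana's issue by representation.
The 1/5 is divided into 2 equal shares of 1/10 among Martin, Tessa.
Martin is living and takes 1/10.
Tessa is living and takes 1/10.
Beatrice is living and takes 1/5.
Nora is living and takes 1/5.

Beatrice 1/5; Judith 1/5; Martin 1/10; Nora 1/5; Prudence 1/5; Tessa 1/10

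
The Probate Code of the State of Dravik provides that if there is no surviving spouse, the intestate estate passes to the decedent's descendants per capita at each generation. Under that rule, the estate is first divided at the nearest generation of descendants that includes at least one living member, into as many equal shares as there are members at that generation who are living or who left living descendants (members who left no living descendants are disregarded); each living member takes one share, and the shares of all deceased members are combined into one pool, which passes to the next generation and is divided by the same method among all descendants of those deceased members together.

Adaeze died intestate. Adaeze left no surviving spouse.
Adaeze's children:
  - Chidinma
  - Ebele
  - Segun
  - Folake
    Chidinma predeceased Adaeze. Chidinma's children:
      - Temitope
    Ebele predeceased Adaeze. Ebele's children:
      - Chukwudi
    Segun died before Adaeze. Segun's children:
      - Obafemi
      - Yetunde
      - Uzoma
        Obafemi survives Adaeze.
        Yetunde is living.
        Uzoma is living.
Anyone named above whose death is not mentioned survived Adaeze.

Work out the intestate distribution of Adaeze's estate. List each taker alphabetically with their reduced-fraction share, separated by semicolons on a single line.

Chukwudi 3/20; Folake 1/4; Obafemi 3/20; Temitope 3/20; Uzoma 3/20; Yetunde 3/20

There is no surviving spouse, so the entire estate passes to Adaeze's descendants per capita at each generation.
At generation 1 (Chidinma, Ebele, Segun, Folake) there are 4 shares of (1)/4 = 1/4 each.
Living: Folake — each takes 1/4.
Deceased: Chidinma, Ebele, and Segun. Their combined 3/4 is pooled and carried to generation 2.
At generation 2 (Temitope, Chukwudi, Obafemi, Yetunde, Uzoma) there are 5 shares of (3/4)/5 = 3/20 each.
Living: Temitope, Chukwudi, Obafemi, Yetunde, and Uzoma — each takes 3/20.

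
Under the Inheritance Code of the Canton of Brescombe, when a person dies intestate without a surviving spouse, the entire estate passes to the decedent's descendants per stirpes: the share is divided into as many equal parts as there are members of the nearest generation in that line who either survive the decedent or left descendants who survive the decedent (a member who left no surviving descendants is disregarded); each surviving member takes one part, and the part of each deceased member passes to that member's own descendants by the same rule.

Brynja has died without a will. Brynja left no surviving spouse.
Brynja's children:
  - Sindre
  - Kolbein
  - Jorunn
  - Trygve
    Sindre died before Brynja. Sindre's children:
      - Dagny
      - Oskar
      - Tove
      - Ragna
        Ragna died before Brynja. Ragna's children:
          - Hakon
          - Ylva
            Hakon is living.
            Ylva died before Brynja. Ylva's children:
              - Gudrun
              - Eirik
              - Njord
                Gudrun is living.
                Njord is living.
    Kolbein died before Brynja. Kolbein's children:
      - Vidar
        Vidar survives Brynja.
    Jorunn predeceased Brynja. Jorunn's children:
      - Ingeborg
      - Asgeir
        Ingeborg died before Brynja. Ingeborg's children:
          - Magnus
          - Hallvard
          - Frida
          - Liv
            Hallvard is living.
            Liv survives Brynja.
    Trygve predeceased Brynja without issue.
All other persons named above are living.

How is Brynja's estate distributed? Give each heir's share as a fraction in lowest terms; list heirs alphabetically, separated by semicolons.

Asgeir 1/6; Dagny 1/12; Eirik 1/72; Frida 1/24; Gudrun 1/72; Hakon 1/24; Hallvard 1/24; Liv 1/24; Magnus 1/24; Njord 1/72; Oskar 1/12; Tove 1/12; Vidar 1/3

There is no surviving spouse, so the entire estate passes to Brynja's descendants per stirpes.
Trygve left no surviving issue, so that branch lapses and is disregarded.
The estate is divided into 3 equal shares of 1/3 among Sindre, Kolbein, Jorunn.
Sindre predeceased; the 1/3 allotted to Sindre's branch passes to Sindre's issue by representation.
The 1/3 is divided into 4 equal shares of 1/12 among Dagny, Oskar, Tove, Ragna.
Dagny is living and takes 1/12.
Oskar is living and takes 1/12.
Tove is living and takes 1/12.
Ragna predeceased; the 1/12 allotted to Ragna's branch passes to Ragna's issue by representation.
The 1/12 is divided into 2 equal shares of 1/24 among Hakon, Ylva.
Hakon is living and takes 1/24.
Ylva predeceased; the 1/24 allotted to Ylva's branch passes to Ylva's issue by representation.
The 1/24 is divided into 3 equal shares of 1/72 among Gudrun, Eirik, Njord.
Gudrun is living and takes 1/72.
Eirik is living and takes 1/72.
Njord is living and takes 1/72.
Kolbein predeceased; the 1/3 allotted to Kolbein's branch passes to Kolbein's issue by representation.
Vidar is the sole taker at this level and receives the full 1/3.
Jorunn predeceased; the 1/3 allotted to Jorunn's branch passes to Jorunn's issue by representation.
The 1/3 is divided into 2 equal shares of 1/6 among Ingeborg, Asgeir.
Ingeborg predeceased; the 1/6 allotted to Ingeborg's branch passes to Ingeborg's issue by representation.
The 1/6 is divided into 4 equal shares of 1/24 among Magnus, Hallvard, Frida, Liv.
Magnus is living and takes 1/24.
Hallvard is living and takes 1/24.
Frida is living and takes 1/24.
Liv is living and takes 1/24.
Asgeir is living and takes 1/6.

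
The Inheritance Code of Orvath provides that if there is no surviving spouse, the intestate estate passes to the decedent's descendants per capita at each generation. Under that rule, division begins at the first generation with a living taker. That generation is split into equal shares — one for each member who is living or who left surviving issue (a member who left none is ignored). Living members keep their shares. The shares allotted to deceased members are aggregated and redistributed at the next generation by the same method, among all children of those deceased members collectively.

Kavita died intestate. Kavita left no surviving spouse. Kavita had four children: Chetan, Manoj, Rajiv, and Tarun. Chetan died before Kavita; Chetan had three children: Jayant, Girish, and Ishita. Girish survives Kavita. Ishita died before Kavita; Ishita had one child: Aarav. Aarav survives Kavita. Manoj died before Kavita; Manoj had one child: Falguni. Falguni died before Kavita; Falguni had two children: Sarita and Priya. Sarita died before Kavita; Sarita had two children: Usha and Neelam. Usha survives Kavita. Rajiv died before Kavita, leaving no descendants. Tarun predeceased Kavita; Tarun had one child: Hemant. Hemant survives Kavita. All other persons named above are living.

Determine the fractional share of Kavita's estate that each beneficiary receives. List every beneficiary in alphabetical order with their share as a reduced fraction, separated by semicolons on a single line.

There is no surviving spouse, so the entire estate passes to Kavita's descendants per capita at each generation.
No one at generation 1 (Chetan, Manoj, Tarun) is living; moving to the next generation.
At generation 2 (Jayant, Girish, Ishita, Falguni, Hemant) there are 5 shares of (1)/5 = 1/5 each.
Living: Jayant, Girish, and Hemant — each takes 1/5.
Deceased: Ishita and Falguni. Their combined 2/5 is pooled and carried to generation 3.
At generation 3 (Aarav, Sarita, Priya) there are 3 shares of (2/5)/3 = 2/15 each.
Living: Aarav and Priya — each takes 2/15.
Deceased: Sarita. That 2/15 share is carried to generation 4.
At generation 4 (Usha, Neelam) there are 2 shares of (2/15)/2 = 1/15 each.
Living: Usha and Neelam — each takes 1/15.

Aarav 2/15; Girish 1/5; Hemant 1/5; Jayant 1/5; Neelam 1/15; Priya 2/15; Usha 1/15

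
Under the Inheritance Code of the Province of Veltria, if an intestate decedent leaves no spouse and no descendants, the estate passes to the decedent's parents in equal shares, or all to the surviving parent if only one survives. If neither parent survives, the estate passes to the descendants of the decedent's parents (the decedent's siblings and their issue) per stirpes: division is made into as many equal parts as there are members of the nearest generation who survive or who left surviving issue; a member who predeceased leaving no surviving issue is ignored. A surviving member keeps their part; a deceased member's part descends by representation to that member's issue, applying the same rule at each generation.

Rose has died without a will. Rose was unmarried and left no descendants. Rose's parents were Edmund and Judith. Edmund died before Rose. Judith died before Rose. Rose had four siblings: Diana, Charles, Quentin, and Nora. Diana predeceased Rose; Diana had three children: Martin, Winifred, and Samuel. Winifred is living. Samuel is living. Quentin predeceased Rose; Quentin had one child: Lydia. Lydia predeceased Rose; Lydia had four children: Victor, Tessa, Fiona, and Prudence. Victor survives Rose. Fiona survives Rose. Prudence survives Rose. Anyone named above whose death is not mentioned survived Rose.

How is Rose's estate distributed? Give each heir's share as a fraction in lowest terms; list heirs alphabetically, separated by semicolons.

Neither parent survives and there are no descendants, so the estate passes to Rose's siblings and their issue per stirpes.
The estate is divided into 4 equal shares of 1/4 among Diana, Charles, Quentin, Nora.
Diana predeceased; the 1/4 allotted to Diana's branch passes to Diana's issue by representation.
The 1/4 is divided into 3 equal shares of 1/12 among Martin, Winifred, Samuel.
Martin is living and takes 1/12.
Winifred is living and takes 1/12.
Samuel is living and takes 1/12.
Charles is living and takes 1/4.
Quentin predeceased; the 1/4 allotted to Quentin's branch passes to Quentin's issue by representation.
Lydia's line is the sole branch at this level, so the full 1/4 passes to Lydia's issue by representation.
The 1/4 is divided into 4 equal shares of 1/16 among Victor, Tessa, Fiona, Prudence.
Victor is living and takes 1/16.
Tessa is living and takes 1/16.
Fiona is living and takes 1/16.
Prudence is living and takes 1/16.
Nora is living and takes 1/4.

Charles 1/4; Fiona 1/16; Martin 1/12; Nora 1/4; Prudence 1/16; Samuel 1/12; Tessa 1/16; Victor 1/16; Winifred 1/12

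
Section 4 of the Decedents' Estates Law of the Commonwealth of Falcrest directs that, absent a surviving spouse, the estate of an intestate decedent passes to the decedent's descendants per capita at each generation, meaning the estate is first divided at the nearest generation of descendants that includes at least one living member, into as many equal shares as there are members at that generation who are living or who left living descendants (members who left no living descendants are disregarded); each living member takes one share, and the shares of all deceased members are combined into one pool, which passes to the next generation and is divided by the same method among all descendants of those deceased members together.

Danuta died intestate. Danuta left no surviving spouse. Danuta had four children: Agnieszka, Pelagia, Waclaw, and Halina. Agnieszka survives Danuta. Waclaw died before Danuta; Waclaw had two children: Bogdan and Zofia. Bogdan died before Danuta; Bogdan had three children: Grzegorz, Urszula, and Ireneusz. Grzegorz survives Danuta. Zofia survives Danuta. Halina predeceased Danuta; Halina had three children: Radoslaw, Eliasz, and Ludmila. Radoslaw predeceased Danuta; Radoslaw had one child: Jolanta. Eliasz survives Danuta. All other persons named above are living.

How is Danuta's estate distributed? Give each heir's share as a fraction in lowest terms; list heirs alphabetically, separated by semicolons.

There is no surviving spouse, so the entire estate passes to Danuta's descendants per capita at each generation.
At generation 1 (Agnieszka, Pelagia, Waclaw, Halina) there are 4 shares of (1)/4 = 1/4 each.
Living: Agnieszka and Pelagia — each takes 1/4.
Deceased: Waclaw and Halina. Their combined 1/2 is pooled and carried to generation 2.
At generation 2 (Bogdan, Zofia, Radoslaw, Eliasz, Ludmila) there are 5 shares of (1/2)/5 = 1/10 each.
Living: Zofia, Eliasz, and Ludmila — each takes 1/10.
Deceased: Bogdan and Radoslaw. Their combined 1/5 is pooled and carried to generation 3.
At generation 3 (Grzegorz, Urszula, Ireneusz, Jolanta) there are 4 shares of (1/5)/4 = 1/20 each.
Living: Grzegorz, Urszula, Ireneusz, and Jolanta — each takes 1/20.

Agnieszka 1/4; Eliasz 1/10; Grzegorz 1/20; Ireneusz 1/20; Jolanta 1/20; Ludmila 1/10; Pelagia 1/4; Urszula 1/20; Zofia 1/10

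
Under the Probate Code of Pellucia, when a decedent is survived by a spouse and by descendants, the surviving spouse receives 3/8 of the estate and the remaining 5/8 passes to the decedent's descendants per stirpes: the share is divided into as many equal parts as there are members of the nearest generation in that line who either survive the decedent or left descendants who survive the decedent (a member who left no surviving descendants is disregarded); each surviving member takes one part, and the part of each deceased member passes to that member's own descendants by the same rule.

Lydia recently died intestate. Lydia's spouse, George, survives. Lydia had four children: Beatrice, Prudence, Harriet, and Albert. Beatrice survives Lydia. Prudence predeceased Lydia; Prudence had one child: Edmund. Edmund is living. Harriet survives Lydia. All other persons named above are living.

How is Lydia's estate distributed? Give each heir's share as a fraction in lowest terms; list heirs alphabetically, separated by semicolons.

Albert 5/32; Beatrice 5/32; Edmund 5/32; George 3/8; Harriet 5/32

George, as surviving spouse, takes 3/8.
The remaining 5/8 passes to Lydia's descendants per stirpes.
The 5/8 is divided into 4 equal shares of 5/32 among Beatrice, Prudence, Harriet, Albert.
Beatrice is living and takes 5/32.
Prudence predeceased; the 5/32 allotted to Prudence's branch passes to Prudence's issue by representation.
Edmund is the sole taker at this level and receives the full 5/32.
Harriet is living and takes 5/32.
Albert is living and takes 5/32.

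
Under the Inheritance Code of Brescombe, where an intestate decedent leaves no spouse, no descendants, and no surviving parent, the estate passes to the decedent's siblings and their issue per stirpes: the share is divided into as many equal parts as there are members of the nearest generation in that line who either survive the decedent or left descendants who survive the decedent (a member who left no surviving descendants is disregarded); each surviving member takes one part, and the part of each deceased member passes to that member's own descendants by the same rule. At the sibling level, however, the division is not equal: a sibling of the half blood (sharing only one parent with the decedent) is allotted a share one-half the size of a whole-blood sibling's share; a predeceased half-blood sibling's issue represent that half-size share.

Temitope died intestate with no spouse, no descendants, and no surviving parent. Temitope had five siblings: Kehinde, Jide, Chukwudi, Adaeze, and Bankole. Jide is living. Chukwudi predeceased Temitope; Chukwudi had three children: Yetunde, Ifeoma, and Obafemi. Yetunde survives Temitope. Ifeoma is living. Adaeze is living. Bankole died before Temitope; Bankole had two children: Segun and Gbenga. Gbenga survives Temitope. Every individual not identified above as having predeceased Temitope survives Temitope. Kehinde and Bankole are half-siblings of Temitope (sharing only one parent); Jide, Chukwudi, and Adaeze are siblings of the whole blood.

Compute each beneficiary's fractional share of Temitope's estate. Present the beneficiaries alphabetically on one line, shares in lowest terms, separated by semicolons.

Adaeze 1/4; Gbenga 1/16; Ifeoma 1/12; Jide 1/4; Kehinde 1/8; Obafemi 1/12; Segun 1/16; Yetunde 1/12

No spouse, descendants, or parent survives, so the estate passes to Temitope's siblings per stirpes.
Half-blood siblings count for one-half the weight of whole-blood siblings at the initial division.
Dividing 1 in proportion to weights (total weight 4): Kehinde (weight 1/2) → 1/8; Jide (weight 1) → 1/4; Chukwudi (weight 1) → 1/4; Adaeze (weight 1) → 1/4; Bankole (weight 1/2) → 1/8.
Kehinde is living and takes 1/8.
Jide is living and takes 1/4.
Chukwudi predeceased; the 1/4 allotted to Chukwudi's branch passes to Chukwudi's issue by representation.
The 1/4 is divided into 3 equal shares of 1/12 among Yetunde, Ifeoma, Obafemi.
Yetunde is living and takes 1/12.
Ifeoma is living and takes 1/12.
Obafemi is living and takes 1/12.
Adaeze is living and takes 1/4.
Bankole predeceased; the 1/8 allotted to Bankole's branch passes to Bankole's issue by representation.
The 1/8 is divided into 2 equal shares of 1/16 among Segun, Gbenga.
Segun is living and takes 1/16.
Gbenga is living and takes 1/16.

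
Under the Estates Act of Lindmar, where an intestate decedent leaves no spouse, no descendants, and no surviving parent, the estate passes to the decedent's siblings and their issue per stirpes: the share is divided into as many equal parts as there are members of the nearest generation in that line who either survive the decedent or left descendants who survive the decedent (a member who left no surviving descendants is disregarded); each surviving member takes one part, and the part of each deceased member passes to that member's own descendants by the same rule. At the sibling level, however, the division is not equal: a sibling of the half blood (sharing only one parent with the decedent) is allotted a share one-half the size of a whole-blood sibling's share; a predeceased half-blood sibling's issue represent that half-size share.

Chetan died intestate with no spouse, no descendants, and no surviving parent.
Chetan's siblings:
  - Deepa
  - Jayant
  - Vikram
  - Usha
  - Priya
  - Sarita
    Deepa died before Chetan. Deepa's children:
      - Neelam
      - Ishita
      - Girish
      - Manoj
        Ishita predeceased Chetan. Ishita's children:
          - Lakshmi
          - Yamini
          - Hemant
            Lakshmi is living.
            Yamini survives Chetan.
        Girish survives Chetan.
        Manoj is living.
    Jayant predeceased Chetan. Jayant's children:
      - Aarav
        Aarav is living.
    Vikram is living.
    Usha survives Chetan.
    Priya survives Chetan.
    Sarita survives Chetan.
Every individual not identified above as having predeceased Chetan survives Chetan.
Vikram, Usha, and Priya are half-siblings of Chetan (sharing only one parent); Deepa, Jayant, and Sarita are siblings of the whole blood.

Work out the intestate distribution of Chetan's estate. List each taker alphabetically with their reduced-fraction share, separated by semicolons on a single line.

No spouse, descendants, or parent survives, so the estate passes to Chetan's siblings per stirpes.
Half-blood siblings count for one-half the weight of whole-blood siblings at the initial division.
Dividing 1 in proportion to weights (total weight 9/2): Deepa (weight 1) → 2/9; Jayant (weight 1) → 2/9; Vikram (weight 1/2) → 1/9; Usha (weight 1/2) → 1/9; Priya (weight 1/2) → 1/9; Sarita (weight 1) → 2/9.
Deepa predeceased; the 2/9 allotted to Deepa's branch passes to Deepa's issue by representation.
The 2/9 is divided into 4 equal shares of 1/18 among Neelam, Ishita, Girish, Manoj.
Neelam is living and takes 1/18.
Ishita predeceased; the 1/18 allotted to Ishita's branch passes to Ishita's issue by representation.
The 1/18 is divided into 3 equal shares of 1/54 among Lakshmi, Yamini, Hemant.
Lakshmi is living and takes 1/54.
Yamini is living and takes 1/54.
Hemant is living and takes 1/54.
Girish is living and takes 1/18.
Manoj is living and takes 1/18.
Jayant predeceased; the 2/9 allotted to Jayant's branch passes to Jayant's issue by representation.
Aarav is the sole taker at this level and receives the full 2/9.
Vikram is living and takes 1/9.
Usha is living and takes 1/9.
Priya is living and takes 1/9.
Sarita is living and takes 2/9.

Aarav 2/9; Girish 1/18; Hemant 1/54; Lakshmi 1/54; Manoj 1/18; Neelam 1/18; Priya 1/9; Sarita 2/9; Usha 1/9; Vikram 1/9; Yamini 1/54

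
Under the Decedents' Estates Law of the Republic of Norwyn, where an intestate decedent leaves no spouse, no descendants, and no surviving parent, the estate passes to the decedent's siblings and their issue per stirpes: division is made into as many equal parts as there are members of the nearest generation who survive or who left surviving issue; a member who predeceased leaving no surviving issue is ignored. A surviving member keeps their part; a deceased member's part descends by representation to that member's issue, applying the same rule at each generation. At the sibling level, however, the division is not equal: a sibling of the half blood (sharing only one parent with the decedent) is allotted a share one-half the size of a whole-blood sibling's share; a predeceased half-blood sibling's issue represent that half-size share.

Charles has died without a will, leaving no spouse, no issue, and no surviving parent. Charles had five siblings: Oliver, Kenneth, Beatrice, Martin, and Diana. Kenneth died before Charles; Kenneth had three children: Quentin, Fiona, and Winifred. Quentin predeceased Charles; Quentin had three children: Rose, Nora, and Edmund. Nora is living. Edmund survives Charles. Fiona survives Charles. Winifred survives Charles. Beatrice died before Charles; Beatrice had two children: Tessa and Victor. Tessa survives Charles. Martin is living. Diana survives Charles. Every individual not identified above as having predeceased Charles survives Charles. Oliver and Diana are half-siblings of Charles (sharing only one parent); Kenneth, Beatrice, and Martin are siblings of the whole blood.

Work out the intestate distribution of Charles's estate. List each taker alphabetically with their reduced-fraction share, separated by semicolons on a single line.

Diana 1/8; Edmund 1/36; Fiona 1/12; Martin 1/4; Nora 1/36; Oliver 1/8; Rose 1/36; Tessa 1/8; Victor 1/8; Winifred 1/12

No spouse, descendants, or parent survives, so the estate passes to Charles's siblings per stirpes.
Half-blood siblings count for one-half the weight of whole-blood siblings at the initial division.
Dividing 1 in proportion to weights (total weight 4): Oliver (weight 1/2) → 1/8; Kenneth (weight 1) → 1/4; Beatrice (weight 1) → 1/4; Martin (weight 1) → 1/4; Diana (weight 1/2) → 1/8.
Oliver is living and takes 1/8.
Kenneth predeceased; the 1/4 allotted to Kenneth's branch passes to Kenneth's issue by representation.
The 1/4 is divided into 3 equal shares of 1/12 among Quentin, Fiona, Winifred.
Quentin predeceased; the 1/12 allotted to Quentin's branch passes to Quentin's issue by representation.
The 1/12 is divided into 3 equal shares of 1/36 among Rose, Nora, Edmund.
Rose is living and takes 1/36.
Nora is living and takes 1/36.
Edmund is living and takes 1/36.
Fiona is living and takes 1/12.
Winifred is living and takes 1/12.
Beatrice predeceased; the 1/4 allotted to Beatrice's branch passes to Beatrice's issue by representation.
The 1/4 is divided into 2 equal shares of 1/8 among Tessa, Victor.
Tessa is living and takes 1/8.
Victor is living and takes 1/8.
Martin is living and takes 1/4.
Diana is living and takes 1/8.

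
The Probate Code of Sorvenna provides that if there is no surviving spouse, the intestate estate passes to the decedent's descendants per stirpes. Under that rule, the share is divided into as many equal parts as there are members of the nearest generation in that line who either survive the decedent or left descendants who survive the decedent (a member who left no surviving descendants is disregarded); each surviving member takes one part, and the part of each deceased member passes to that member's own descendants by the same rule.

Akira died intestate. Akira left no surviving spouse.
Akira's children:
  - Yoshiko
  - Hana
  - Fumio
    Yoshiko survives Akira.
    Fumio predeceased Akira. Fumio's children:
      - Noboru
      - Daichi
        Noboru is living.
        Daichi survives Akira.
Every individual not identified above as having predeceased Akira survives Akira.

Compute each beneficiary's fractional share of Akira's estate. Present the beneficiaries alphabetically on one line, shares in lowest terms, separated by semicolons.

Daichi 1/6; Hana 1/3; Noboru 1/6; Yoshiko 1/3

There is no surviving spouse, so the entire estate passes to Akira's descendants per stirpes.
The estate is divided into 3 equal shares of 1/3 among Yoshiko, Hana, Fumio.
Yoshiko is living and takes 1/3.
Hana is living and takes 1/3.
Fumio predeceased; the 1/3 allotted to Fumio's branch passes to Fumio's issue by representation.
The 1/3 is divided into 2 equal shares of 1/6 among Noboru, Daichi.
Noboru is living and takes 1/6.
Daichi is living and takes 1/6.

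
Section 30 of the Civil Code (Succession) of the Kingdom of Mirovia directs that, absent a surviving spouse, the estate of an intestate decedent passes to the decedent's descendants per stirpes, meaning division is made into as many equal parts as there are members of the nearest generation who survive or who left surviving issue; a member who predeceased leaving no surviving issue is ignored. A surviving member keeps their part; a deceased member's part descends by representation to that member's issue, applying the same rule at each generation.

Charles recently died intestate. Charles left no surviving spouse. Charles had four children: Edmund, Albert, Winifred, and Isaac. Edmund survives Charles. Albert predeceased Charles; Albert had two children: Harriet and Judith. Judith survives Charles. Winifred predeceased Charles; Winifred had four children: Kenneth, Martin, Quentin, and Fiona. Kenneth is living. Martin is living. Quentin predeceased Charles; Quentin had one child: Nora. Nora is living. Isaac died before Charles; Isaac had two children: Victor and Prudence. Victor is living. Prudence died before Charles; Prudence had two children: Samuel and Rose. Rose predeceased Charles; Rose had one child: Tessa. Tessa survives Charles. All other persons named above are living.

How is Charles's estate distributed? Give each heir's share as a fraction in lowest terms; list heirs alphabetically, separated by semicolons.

There is no surviving spouse, so the entire estate passes to Charles's descendants per stirpes.
The estate is divided into 4 equal shares of 1/4 among Edmund, Albert, Winifred, Isaac.
Edmund is living and takes 1/4.
Albert predeceased; the 1/4 allotted to Albert's branch passes to Albert's issue by representation.
The 1/4 is divided into 2 equal shares of 1/8 among Harriet, Judith.
Harriet is living and takes 1/8.
Judith is living and takes 1/8.
Winifred predeceased; the 1/4 allotted to Winifred's branch passes to Winifred's issue by representation.
The 1/4 is divided into 4 equal shares of 1/16 among Kenneth, Martin, Quentin, Fiona.
Kenneth is living and takes 1/16.
Martin is living and takes 1/16.
Quentin predeceased; the 1/16 allotted to Quentin's branch passes to Quentin's issue by representation.
Nora is the sole taker at this level and receives the full 1/16.
Fiona is living and takes 1/16.
Isaac predeceased; the 1/4 allotted to Isaac's branch passes to Isaac's issue by representation.
The 1/4 is divided into 2 equal shares of 1/8 among Victor, Prudence.
Victor is living and takes 1/8.
Prudence predeceased; the 1/8 allotted to Prudence's branch passes to Prudence's issue by representation.
The 1/8 is divided into 2 equal shares of 1/16 among Samuel, Rose.
Samuel is living and takes 1/16.
Rose predeceased; the 1/16 allotted to Rose's branch passes to Rose's issue by representation.
Tessa is the sole taker at this level and receives the full 1/16.

Edmund 1/4; Fiona 1/16; Harriet 1/8; Judith 1/8; Kenneth 1/16; Martin 1/16; Nora 1/16; Samuel 1/16; Tessa 1/16; Victor 1/8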